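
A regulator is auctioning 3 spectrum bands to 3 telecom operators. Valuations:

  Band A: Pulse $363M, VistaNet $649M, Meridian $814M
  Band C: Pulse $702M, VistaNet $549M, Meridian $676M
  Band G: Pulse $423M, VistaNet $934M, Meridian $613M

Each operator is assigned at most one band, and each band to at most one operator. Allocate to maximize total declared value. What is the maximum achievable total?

Optimal: Pulse→Band C ($702M), VistaNet→Band G ($934M), Meridian→Band A ($814M) — total 702+934+814 = $2450M.
Next-best assignment: Pulse→Band A, VistaNet→Band G, Meridian→Band C = $1973M.
Swapping Meridian↔VistaNet (Meridian→Band G $613M, VistaNet→Band A $649M) loses 486.
Every other assignment is strictly worse.

Maximum total: $2450M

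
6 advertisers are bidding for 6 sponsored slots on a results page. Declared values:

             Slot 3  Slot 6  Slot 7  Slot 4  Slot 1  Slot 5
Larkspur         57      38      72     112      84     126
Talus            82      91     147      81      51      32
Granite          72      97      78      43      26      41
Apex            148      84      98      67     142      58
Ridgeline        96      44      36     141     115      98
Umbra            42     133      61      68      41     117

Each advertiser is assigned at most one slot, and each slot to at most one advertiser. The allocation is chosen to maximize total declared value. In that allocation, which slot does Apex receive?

This is the linear assignment problem.
Optimal: Larkspur→Slot 5 ($126), Talus→Slot 7 ($147), Granite→Slot 3 ($72), Apex→Slot 1 ($142), Ridgeline→Slot 4 ($141), Umbra→Slot 6 ($133) — total 126+147+72+142+141+133 = $761.
Max-entry greedy (repeatedly take the single best remaining cell) gives $721, worse by 40.
Checked against all permutations: $761 is optimal.
Apex's own top slot is Slot 3 ($148), but forcing Apex→Slot 3 and reassigning the rest optimally gives only $736 — worse by 25.

Apex receives Slot 1.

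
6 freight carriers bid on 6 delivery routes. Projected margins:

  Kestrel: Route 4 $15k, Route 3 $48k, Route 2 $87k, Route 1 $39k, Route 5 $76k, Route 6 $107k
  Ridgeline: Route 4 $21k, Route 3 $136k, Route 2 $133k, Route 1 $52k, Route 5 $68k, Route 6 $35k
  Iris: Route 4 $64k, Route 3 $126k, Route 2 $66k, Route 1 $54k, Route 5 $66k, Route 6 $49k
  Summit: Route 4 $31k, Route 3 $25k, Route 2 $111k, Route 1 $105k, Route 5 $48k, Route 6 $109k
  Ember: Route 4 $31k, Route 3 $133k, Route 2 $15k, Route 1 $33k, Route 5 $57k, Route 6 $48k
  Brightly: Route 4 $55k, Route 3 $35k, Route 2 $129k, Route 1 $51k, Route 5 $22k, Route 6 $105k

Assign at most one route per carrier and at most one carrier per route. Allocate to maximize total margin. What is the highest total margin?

Treat this as an assignment problem: match each carrier to one route.
Optimal: Kestrel→Route 5 ($76k), Ridgeline→Route 2 ($133k), Iris→Route 4 ($64k), Summit→Route 1 ($105k), Ember→Route 3 ($133k), Brightly→Route 6 ($105k) — total 76+133+64+105+133+105 = $616k.
Row-greedy (each carrier in turn takes its best remaining route) gives $526k, worse by 90.
Swapping Ridgeline↔Kestrel (Ridgeline→Route 5 $68k, Kestrel→Route 2 $87k) loses 54.

Maximum total: $616k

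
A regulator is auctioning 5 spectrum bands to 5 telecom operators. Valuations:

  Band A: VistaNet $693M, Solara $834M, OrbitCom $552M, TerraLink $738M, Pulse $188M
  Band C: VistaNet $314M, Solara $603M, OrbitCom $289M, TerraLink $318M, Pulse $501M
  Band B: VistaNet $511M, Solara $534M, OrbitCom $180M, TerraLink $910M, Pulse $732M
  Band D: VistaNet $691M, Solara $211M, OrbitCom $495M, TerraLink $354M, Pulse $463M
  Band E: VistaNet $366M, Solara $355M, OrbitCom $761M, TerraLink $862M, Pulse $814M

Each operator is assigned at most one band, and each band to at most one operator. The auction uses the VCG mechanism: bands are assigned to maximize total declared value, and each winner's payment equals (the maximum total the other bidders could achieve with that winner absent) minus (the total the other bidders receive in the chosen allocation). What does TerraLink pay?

Efficient allocation: VistaNet→Band D ($691M), Solara→Band A ($834M), OrbitCom→Band E ($761M), TerraLink→Band B ($910M), Pulse→Band C ($501M); total welfare W = $3697M.
TerraLink receives Band B at value $910M, so the others get W − 910 = $2787M.
Without TerraLink: best allocation of the remaining 4 bidders over all 5 bands is VistaNet→Band D ($691M), Solara→Band A ($834M), OrbitCom→Band E ($761M), Pulse→Band B ($732M), total $3018M.
VCG payment = (others' best without TerraLink) − (others' welfare with TerraLink) = 3018 − 2787 = $231M.

TerraLink pays $231M.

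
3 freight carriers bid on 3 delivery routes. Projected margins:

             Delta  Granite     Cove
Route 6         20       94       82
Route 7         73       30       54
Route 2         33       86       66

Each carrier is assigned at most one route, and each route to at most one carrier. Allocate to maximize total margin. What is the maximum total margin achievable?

Optimal: Delta→Route 7 ($73k), Granite→Route 2 ($86k), Cove→Route 6 ($82k) — total 73+86+82 = $241k.
Max-entry greedy (repeatedly take the single best remaining cell) gives $233k, worse by 8.
Swapping Delta↔Cove (Delta→Route 6 $20k, Cove→Route 7 $54k) loses 81.
No other one-to-one assignment exceeds $241k.

Maximum total: $241k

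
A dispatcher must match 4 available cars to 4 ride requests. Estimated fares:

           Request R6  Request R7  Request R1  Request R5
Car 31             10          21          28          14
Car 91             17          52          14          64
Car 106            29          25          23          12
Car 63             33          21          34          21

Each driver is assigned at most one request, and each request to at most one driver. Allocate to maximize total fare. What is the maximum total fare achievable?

Maximum total: $150

Optimal: Car 31→Request R1 ($28), Car 91→Request R5 ($64), Car 106→Request R7 ($25), Car 63→Request R6 ($33) — total 28+64+25+33 = $150.
Column-greedy (each request in turn goes to its best remaining driver) gives $125, worse by 25.
Every other assignment is strictly worse.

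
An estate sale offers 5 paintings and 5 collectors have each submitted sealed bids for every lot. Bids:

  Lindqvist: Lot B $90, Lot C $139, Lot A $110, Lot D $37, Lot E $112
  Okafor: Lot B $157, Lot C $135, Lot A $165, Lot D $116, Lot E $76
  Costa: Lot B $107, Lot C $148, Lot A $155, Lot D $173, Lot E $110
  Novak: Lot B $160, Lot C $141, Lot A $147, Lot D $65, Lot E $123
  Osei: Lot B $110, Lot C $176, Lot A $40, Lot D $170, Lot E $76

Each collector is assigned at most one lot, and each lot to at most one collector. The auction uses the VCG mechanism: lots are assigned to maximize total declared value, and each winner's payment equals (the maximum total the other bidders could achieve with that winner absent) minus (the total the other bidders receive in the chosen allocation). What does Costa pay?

Costa pays $21.

Efficient allocation: Lindqvist→Lot E ($112), Okafor→Lot A ($165), Costa→Lot D ($173), Novak→Lot B ($160), Osei→Lot C ($176); total welfare W = $786.
Costa receives Lot D at value $173, so the others get W − 173 = $613.
Without Costa: best allocation of the remaining 4 bidders over all 5 lots is Lindqvist→Lot C ($139), Okafor→Lot A ($165), Novak→Lot B ($160), Osei→Lot D ($170), total $634.
VCG payment = (others' best without Costa) − (others' welfare with Costa) = 634 − 613 = $21.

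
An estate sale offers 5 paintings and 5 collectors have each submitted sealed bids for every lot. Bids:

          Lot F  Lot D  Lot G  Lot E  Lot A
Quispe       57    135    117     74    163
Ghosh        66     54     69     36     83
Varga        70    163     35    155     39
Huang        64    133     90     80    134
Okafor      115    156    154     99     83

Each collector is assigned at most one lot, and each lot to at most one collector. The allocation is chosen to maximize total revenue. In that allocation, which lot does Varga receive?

This is the linear assignment problem.
Optimal: Quispe→Lot A ($163), Ghosh→Lot F ($66), Varga→Lot E ($155), Huang→Lot D ($133), Okafor→Lot G ($154) — total 163+66+155+133+154 = $671.
Row-greedy (each collector in turn takes its best remaining lot) gives $590, worse by 81.
Swapping Okafor↔Quispe (Okafor→Lot A $83, Quispe→Lot G $117) loses 117.
Every other assignment is strictly worse.
Varga's own top lot is Lot D ($163), but forcing Varga→Lot D and reassigning the rest optimally gives only $626 — worse by 45.

Varga receives Lot E.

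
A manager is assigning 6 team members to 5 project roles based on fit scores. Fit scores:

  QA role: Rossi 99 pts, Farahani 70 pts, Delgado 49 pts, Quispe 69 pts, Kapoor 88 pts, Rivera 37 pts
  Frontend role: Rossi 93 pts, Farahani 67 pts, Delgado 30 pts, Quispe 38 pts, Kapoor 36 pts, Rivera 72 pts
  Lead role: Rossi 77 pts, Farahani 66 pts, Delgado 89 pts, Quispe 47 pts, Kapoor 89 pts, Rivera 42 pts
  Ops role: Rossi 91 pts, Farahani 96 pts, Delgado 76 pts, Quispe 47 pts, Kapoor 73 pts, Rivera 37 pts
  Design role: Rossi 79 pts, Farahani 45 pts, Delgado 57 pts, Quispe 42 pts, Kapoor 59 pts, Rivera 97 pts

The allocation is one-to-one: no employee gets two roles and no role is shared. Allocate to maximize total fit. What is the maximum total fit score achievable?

Maximum total: 463 pts

Optimal: Kapoor→QA role (88 pts), Rossi→Frontend role (93 pts), Delgado→Lead role (89 pts), Farahani→Ops role (96 pts), Rivera→Design role (97 pts) — total 88+93+89+96+97 = 463 pts.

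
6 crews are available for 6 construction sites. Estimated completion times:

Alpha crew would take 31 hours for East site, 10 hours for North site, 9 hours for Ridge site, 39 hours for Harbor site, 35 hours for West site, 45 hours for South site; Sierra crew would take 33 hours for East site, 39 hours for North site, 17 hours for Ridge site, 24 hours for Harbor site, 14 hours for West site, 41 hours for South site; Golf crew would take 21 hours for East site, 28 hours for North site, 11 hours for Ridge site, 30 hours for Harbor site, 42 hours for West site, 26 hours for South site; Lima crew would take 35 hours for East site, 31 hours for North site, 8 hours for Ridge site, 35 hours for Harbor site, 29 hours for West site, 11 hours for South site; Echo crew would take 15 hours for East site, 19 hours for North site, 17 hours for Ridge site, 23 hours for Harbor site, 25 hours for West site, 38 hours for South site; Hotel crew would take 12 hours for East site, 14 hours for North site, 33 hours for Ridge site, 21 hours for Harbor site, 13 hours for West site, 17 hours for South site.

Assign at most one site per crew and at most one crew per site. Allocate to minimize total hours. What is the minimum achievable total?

Optimal: Alpha crew→North site (10 hours), Sierra crew→West site (14 hours), Golf crew→Ridge site (11 hours), Lima crew→South site (11 hours), Echo crew→Harbor site (23 hours), Hotel crew→East site (12 hours) — total 10+14+11+11+23+12 = 81 hours.
Row-greedy (each crew in turn takes its cheapest remaining site) gives 95 hours, worse by 14.
Next-best assignment: Alpha crew→North site, Sierra crew→West site, Golf crew→Ridge site, Lima crew→South site, Echo crew→East site, Hotel crew→Harbor site = 82 hours.

Minimum total: 81 hours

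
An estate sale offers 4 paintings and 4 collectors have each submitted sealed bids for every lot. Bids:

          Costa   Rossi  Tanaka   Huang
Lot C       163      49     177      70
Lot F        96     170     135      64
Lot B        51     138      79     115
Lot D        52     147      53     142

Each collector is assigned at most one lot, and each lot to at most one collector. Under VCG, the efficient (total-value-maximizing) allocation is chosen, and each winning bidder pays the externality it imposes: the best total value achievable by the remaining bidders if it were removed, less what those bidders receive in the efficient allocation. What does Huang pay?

Efficient allocation: Costa→Lot C ($163), Rossi→Lot B ($138), Tanaka→Lot F ($135), Huang→Lot D ($142); total welfare W = $578.
Huang receives Lot D at value $142, so the others get W − 142 = $436.
Without Huang: best allocation of the remaining 3 bidders over all 4 lots is Costa→Lot C ($163), Rossi→Lot D ($147), Tanaka→Lot F ($135), total $445.
VCG payment = (others' best without Huang) − (others' welfare with Huang) = 445 − 436 = $9.

Huang pays $9.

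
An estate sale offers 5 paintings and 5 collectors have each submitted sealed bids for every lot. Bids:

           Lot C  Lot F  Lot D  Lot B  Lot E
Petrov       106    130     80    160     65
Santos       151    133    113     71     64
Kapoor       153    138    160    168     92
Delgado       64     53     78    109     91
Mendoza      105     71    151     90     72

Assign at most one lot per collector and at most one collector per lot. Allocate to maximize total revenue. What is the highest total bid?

Optimal: Petrov→Lot F ($130), Santos→Lot C ($151), Kapoor→Lot B ($168), Delgado→Lot E ($91), Mendoza→Lot D ($151) — total 130+151+168+91+151 = $691.
Column-greedy (each lot in turn goes to its best remaining collector) gives $688, worse by 3.

Max total: $691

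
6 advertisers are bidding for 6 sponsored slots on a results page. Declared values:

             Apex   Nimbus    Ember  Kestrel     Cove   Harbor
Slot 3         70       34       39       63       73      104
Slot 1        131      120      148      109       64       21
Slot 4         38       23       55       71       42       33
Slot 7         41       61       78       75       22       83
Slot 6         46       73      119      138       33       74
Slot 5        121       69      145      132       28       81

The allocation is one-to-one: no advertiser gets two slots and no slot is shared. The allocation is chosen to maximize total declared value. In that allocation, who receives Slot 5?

This is a one-to-one assignment (maximum-weight bipartite matching).
Optimal: Apex→Slot 1 ($131), Nimbus→Slot 7 ($61), Ember→Slot 5 ($145), Kestrel→Slot 6 ($138), Cove→Slot 4 ($42), Harbor→Slot 3 ($104) — total 131+61+145+138+42+104 = $621.
Column-greedy (each slot in turn goes to its best remaining advertiser) gives $458, worse by 163.
Ember's own top slot is Slot 1 ($148), but forcing Ember→Slot 1 and reassigning the rest optimally gives only $614 — worse by 7.

Ember receives Slot 5.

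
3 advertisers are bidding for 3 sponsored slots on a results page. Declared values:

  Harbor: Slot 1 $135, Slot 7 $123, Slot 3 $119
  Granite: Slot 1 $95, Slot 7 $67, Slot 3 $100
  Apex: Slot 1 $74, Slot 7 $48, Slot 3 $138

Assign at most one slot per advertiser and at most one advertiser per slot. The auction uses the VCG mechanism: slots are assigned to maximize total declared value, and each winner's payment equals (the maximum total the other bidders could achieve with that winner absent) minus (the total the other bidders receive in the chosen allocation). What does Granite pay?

Granite pays $12.

Efficient allocation: Harbor→Slot 7 ($123), Granite→Slot 1 ($95), Apex→Slot 3 ($138); total welfare W = $356.
Granite receives Slot 1 at value $95, so the others get W − 95 = $261.
Without Granite: best allocation of the remaining 2 bidders over all 3 slots is Harbor→Slot 1 ($135), Apex→Slot 3 ($138), total $273.
VCG payment = (others' best without Granite) − (others' welfare with Granite) = 273 − 261 = $12.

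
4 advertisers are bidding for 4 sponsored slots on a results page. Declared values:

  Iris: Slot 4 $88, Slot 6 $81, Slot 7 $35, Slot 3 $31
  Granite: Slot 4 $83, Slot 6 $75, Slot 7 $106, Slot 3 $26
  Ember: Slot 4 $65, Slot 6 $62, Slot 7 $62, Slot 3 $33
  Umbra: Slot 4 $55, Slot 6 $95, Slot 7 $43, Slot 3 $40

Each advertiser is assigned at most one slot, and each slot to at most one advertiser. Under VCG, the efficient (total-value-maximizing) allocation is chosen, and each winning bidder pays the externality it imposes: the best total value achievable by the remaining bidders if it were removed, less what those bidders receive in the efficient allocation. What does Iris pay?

Efficient allocation: Iris→Slot 4 ($88), Granite→Slot 7 ($106), Ember→Slot 3 ($33), Umbra→Slot 6 ($95); total welfare W = $322.
Iris receives Slot 4 at value $88, so the others get W − 88 = $234.
Without Iris: best allocation of the remaining 3 bidders over all 4 slots is Granite→Slot 7 ($106), Ember→Slot 4 ($65), Umbra→Slot 6 ($95), total $266.
VCG payment = (others' best without Iris) − (others' welfare with Iris) = 266 − 234 = $32.

Iris pays $32.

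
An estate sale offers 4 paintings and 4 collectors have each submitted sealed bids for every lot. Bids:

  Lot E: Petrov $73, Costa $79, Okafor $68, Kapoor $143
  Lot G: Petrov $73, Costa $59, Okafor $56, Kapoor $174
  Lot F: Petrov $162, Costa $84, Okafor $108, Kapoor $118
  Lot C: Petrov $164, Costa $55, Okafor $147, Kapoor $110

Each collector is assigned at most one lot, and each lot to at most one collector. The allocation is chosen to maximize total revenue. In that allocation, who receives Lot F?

Optimal: Petrov→Lot F ($162), Costa→Lot E ($79), Okafor→Lot C ($147), Kapoor→Lot G ($174) — total 162+79+147+174 = $562.
Max-entry greedy (repeatedly take the single best remaining cell) gives $525, worse by 37.
Swapping Costa↔Okafor (Costa→Lot C $55, Okafor→Lot E $68) loses 103.
Petrov's own top lot is Lot C ($164), but forcing Petrov→Lot C and reassigning the rest optimally gives only $525 — worse by 37.

Petrov receives Lot F.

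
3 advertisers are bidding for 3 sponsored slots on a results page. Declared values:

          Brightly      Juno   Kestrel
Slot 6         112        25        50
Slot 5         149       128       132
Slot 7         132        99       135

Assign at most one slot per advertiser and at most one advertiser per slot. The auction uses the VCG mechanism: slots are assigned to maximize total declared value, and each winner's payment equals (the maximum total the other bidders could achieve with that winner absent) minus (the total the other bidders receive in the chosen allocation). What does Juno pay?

Juno pays $37.

Efficient allocation: Brightly→Slot 6 ($112), Juno→Slot 5 ($128), Kestrel→Slot 7 ($135); total welfare W = $375.
Juno receives Slot 5 at value $128, so the others get W − 128 = $247.
Without Juno: best allocation of the remaining 2 bidders over all 3 slots is Brightly→Slot 5 ($149), Kestrel→Slot 7 ($135), total $284.
VCG payment = (others' best without Juno) − (others' welfare with Juno) = 284 − 247 = $37.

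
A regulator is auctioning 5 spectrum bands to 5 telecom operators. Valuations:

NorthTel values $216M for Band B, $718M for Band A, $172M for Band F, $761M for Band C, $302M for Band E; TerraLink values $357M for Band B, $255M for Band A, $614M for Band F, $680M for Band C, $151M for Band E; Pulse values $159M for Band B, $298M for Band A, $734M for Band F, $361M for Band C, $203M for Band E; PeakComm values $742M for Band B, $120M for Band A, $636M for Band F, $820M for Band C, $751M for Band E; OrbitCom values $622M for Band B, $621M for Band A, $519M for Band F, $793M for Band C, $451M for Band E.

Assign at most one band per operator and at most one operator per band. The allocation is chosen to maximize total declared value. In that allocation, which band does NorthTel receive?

Optimal: NorthTel→Band A ($718M), TerraLink→Band C ($680M), Pulse→Band F ($734M), PeakComm→Band E ($751M), OrbitCom→Band B ($622M) — total 718+680+734+751+622 = $3505M.
Max-entry greedy (repeatedly take the single best remaining cell) gives $3045M, worse by 460.
Next-best assignment: NorthTel→Band A, TerraLink→Band B, Pulse→Band F, PeakComm→Band E, OrbitCom→Band C = $3353M.
Checked against all permutations: $3505M is optimal.
NorthTel's own top band is Band C ($761M), but forcing NorthTel→Band C and reassigning the rest optimally gives only $3224M — worse by 281.

NorthTel receives Band A.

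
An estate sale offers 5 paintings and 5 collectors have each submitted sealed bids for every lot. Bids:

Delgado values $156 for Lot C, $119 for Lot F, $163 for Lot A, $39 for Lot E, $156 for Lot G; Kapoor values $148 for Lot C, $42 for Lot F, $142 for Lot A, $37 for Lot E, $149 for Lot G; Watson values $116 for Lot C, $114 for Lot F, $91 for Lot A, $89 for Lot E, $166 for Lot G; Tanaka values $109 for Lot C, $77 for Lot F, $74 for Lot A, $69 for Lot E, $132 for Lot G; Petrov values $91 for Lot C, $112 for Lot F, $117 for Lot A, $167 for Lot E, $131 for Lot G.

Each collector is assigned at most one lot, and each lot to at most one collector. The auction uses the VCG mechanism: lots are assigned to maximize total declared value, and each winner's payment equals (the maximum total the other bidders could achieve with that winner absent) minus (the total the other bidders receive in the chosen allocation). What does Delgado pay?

Delgado pays $23.

Efficient allocation: Delgado→Lot A ($163), Kapoor→Lot C ($148), Watson→Lot F ($114), Tanaka→Lot G ($132), Petrov→Lot E ($167); total welfare W = $724.
Delgado receives Lot A at value $163, so the others get W − 163 = $561.
Without Delgado: best allocation of the remaining 4 bidders over all 5 lots is Kapoor→Lot A ($142), Watson→Lot G ($166), Tanaka→Lot C ($109), Petrov→Lot E ($167), total $584.
VCG payment = (others' best without Delgado) − (others' welfare with Delgado) = 584 − 561 = $23.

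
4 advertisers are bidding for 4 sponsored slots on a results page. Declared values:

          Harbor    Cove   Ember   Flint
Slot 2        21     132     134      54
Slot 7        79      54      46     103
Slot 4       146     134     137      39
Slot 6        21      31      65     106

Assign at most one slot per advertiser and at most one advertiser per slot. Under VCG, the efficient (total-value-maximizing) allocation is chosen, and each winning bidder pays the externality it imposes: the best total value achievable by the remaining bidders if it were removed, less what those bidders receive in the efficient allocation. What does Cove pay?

Cove pays $64.

Efficient allocation: Harbor→Slot 7 ($79), Cove→Slot 2 ($132), Ember→Slot 4 ($137), Flint→Slot 6 ($106); total welfare W = $454.
Cove receives Slot 2 at value $132, so the others get W − 132 = $322.
Without Cove: best allocation of the remaining 3 bidders over all 4 slots is Harbor→Slot 4 ($146), Ember→Slot 2 ($134), Flint→Slot 6 ($106), total $386.
VCG payment = (others' best without Cove) − (others' welfare with Cove) = 386 − 322 = $64.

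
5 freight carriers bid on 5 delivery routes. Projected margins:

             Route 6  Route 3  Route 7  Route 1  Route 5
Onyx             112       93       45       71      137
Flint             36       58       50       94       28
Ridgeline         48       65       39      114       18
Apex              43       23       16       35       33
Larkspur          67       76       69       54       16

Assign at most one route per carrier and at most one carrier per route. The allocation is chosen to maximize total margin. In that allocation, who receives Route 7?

Larkspur receives Route 7.

Optimal: Onyx→Route 5 ($137k), Flint→Route 3 ($58k), Ridgeline→Route 1 ($114k), Apex→Route 6 ($43k), Larkspur→Route 7 ($69k) — total 137+58+114+43+69 = $421k.
Next-best assignment: Onyx→Route 5, Flint→Route 7, Ridgeline→Route 1, Apex→Route 6, Larkspur→Route 3 = $420k.
Swapping Onyx↔Apex (Onyx→Route 6 $112k, Apex→Route 5 $33k) loses 35.
No other one-to-one assignment exceeds $421k.
Larkspur's own top route is Route 3 ($76k), but forcing Larkspur→Route 3 and reassigning the rest optimally gives only $420k — worse by 1.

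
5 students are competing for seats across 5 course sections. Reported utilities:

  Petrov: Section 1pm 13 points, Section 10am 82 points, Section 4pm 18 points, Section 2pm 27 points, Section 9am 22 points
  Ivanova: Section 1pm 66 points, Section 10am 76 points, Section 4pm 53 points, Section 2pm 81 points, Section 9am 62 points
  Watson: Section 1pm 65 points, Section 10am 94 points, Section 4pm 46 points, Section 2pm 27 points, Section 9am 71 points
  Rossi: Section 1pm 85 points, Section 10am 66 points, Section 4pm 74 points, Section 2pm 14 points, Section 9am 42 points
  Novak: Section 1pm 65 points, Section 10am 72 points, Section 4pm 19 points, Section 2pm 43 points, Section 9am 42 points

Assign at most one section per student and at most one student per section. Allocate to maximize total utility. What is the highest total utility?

Maximum total: 373 points

This is a one-to-one assignment (maximum-weight bipartite matching).
Optimal: Petrov→Section 10am (82 points), Ivanova→Section 2pm (81 points), Watson→Section 9am (71 points), Rossi→Section 4pm (74 points), Novak→Section 1pm (65 points) — total 82+81+71+74+65 = 373 points.
Row-greedy (each student in turn takes its best remaining section) gives 338 points, worse by 35.
Next-best assignment: Petrov→Section 10am, Ivanova→Section 2pm, Watson→Section 1pm, Rossi→Section 4pm, Novak→Section 9am = 344 points.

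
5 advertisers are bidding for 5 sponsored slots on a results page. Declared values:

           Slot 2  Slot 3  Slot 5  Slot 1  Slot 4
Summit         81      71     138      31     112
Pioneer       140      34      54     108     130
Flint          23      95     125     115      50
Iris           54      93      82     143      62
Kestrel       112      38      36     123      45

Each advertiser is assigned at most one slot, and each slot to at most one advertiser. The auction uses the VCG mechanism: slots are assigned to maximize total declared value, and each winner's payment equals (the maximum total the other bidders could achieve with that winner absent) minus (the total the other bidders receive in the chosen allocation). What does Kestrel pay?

Kestrel pays $14.

Efficient allocation: Summit→Slot 5 ($138), Pioneer→Slot 4 ($130), Flint→Slot 3 ($95), Iris→Slot 1 ($143), Kestrel→Slot 2 ($112); total welfare W = $618.
Kestrel receives Slot 2 at value $112, so the others get W − 112 = $506.
Without Kestrel: best allocation of the remaining 4 bidders over all 5 slots is Summit→Slot 4 ($112), Pioneer→Slot 2 ($140), Flint→Slot 5 ($125), Iris→Slot 1 ($143), total $520.
VCG payment = (others' best without Kestrel) − (others' welfare with Kestrel) = 520 − 506 = $14.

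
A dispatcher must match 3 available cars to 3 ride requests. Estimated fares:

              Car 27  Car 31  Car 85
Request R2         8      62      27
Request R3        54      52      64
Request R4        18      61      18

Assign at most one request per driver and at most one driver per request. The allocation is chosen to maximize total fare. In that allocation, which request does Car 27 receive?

Car 27 receives Request R4.

Optimal: Car 27→Request R4 ($18), Car 31→Request R2 ($62), Car 85→Request R3 ($64) — total 18+62+64 = $144.
Row-greedy (each driver in turn takes its best remaining request) gives $134, worse by 10.
Car 27's own top request is Request R3 ($54), but forcing Car 27→Request R3 and reassigning the rest optimally gives only $142 — worse by 2.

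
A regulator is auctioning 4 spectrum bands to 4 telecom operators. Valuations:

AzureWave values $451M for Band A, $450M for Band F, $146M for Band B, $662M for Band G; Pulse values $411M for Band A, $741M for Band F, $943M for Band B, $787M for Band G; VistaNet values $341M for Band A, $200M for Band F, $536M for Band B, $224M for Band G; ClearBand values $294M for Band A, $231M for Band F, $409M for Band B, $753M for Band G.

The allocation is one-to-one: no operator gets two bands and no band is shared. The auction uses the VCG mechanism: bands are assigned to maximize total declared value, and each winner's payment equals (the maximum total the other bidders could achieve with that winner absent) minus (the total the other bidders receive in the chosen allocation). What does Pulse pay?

Efficient allocation: AzureWave→Band F ($450M), Pulse→Band B ($943M), VistaNet→Band A ($341M), ClearBand→Band G ($753M); total welfare W = $2487M.
Pulse receives Band B at value $943M, so the others get W − 943 = $1544M.
Without Pulse: best allocation of the remaining 3 bidders over all 4 bands is AzureWave→Band A ($451M), VistaNet→Band B ($536M), ClearBand→Band G ($753M), total $1740M.
VCG payment = (others' best without Pulse) − (others' welfare with Pulse) = 1740 − 1544 = $196M.

Pulse pays $196M.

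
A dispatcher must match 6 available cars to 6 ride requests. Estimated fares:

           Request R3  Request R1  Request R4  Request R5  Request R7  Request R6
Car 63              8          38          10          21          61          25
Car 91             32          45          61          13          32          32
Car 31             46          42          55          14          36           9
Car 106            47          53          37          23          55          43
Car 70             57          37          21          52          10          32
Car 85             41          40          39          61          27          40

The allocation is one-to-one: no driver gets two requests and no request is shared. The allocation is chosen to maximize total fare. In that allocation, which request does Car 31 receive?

Car 31 receives Request R1.

Treat this as an assignment problem: match each driver to one request.
Optimal: Car 63→Request R7 ($61), Car 91→Request R4 ($61), Car 31→Request R1 ($42), Car 106→Request R6 ($43), Car 70→Request R3 ($57), Car 85→Request R5 ($61) — total 61+61+42+43+57+61 = $325.
Column-greedy (each request in turn goes to its best remaining driver) gives $302, worse by 23.
Swapping Car 70↔Car 63 (Car 70→Request R7 $10, Car 63→Request R3 $8) loses 100.
No other one-to-one assignment exceeds $325.
Car 31's own top request is Request R4 ($55), but forcing Car 31→Request R4 and reassigning the rest optimally gives only $322 — worse by 3.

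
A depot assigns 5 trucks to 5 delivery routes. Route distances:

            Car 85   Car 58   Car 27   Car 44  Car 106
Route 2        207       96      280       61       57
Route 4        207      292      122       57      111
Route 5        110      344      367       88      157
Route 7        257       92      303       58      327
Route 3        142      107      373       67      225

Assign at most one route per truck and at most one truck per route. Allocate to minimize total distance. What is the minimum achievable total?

Optimal: Car 85→Route 5 (110 km), Car 58→Route 7 (92 km), Car 27→Route 4 (122 km), Car 44→Route 3 (67 km), Car 106→Route 2 (57 km) — total 110+92+122+67+57 = 448 km.
Row-greedy (each truck in turn takes its cheapest remaining route) gives 610 km, worse by 162.
Next-best assignment: Car 85→Route 5, Car 58→Route 3, Car 27→Route 4, Car 44→Route 7, Car 106→Route 2 = 454 km.
No other one-to-one assignment undercuts 448 km.

Minimum total: 448 km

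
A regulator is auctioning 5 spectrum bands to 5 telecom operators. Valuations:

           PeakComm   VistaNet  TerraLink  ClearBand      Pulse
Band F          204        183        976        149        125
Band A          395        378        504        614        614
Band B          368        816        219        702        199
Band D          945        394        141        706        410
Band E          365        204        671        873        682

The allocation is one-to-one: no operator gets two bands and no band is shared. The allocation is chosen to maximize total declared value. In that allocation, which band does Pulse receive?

Pulse receives Band A.

This is a one-to-one assignment (maximum-weight bipartite matching).
Optimal: PeakComm→Band D ($945M), VistaNet→Band B ($816M), TerraLink→Band F ($976M), ClearBand→Band E ($873M), Pulse→Band A ($614M) — total 945+816+976+873+614 = $4224M.
Column-greedy (each band in turn goes to its best remaining operator) gives $4033M, worse by 191.
Next-best assignment: PeakComm→Band D, VistaNet→Band B, TerraLink→Band F, ClearBand→Band A, Pulse→Band E = $4033M.
Every other assignment is strictly worse.
Pulse's own top band is Band E ($682M), but forcing Pulse→Band E and reassigning the rest optimally gives only $4033M — worse by 191.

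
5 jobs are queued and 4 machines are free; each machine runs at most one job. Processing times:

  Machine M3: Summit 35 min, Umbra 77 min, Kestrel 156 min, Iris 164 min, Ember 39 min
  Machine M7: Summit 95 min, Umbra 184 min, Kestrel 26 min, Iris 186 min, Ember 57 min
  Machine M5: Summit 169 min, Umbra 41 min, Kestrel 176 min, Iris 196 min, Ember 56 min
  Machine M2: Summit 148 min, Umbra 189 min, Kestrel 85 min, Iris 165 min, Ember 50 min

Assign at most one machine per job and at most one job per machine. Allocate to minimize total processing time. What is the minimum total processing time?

This is the linear assignment problem.
Optimal: Summit→Machine M3 (35 min), Kestrel→Machine M7 (26 min), Umbra→Machine M5 (41 min), Ember→Machine M2 (50 min) — total 35+26+41+50 = 152 min.
Row-greedy (each job in turn takes its cheapest remaining machine) gives 267 min, worse by 115.
Swapping Summit↔Ember (Summit→Machine M2 148 min, Ember→Machine M3 39 min) adds 102.

Minimum total: 152 min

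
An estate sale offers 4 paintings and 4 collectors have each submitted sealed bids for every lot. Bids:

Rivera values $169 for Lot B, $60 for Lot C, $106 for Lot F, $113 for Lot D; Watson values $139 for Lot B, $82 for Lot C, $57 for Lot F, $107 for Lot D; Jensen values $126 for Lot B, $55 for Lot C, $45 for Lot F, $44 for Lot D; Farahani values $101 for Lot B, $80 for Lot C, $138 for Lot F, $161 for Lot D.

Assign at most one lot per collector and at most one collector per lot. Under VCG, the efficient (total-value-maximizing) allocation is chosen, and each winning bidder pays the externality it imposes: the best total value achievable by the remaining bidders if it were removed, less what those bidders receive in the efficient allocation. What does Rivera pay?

Rivera pays $2.

Efficient allocation: Rivera→Lot F ($106), Watson→Lot C ($82), Jensen→Lot B ($126), Farahani→Lot D ($161); total welfare W = $475.
Rivera receives Lot F at value $106, so the others get W − 106 = $369.
Without Rivera: best allocation of the remaining 3 bidders over all 4 lots is Watson→Lot D ($107), Jensen→Lot B ($126), Farahani→Lot F ($138), total $371.
VCG payment = (others' best without Rivera) − (others' welfare with Rivera) = 371 − 369 = $2.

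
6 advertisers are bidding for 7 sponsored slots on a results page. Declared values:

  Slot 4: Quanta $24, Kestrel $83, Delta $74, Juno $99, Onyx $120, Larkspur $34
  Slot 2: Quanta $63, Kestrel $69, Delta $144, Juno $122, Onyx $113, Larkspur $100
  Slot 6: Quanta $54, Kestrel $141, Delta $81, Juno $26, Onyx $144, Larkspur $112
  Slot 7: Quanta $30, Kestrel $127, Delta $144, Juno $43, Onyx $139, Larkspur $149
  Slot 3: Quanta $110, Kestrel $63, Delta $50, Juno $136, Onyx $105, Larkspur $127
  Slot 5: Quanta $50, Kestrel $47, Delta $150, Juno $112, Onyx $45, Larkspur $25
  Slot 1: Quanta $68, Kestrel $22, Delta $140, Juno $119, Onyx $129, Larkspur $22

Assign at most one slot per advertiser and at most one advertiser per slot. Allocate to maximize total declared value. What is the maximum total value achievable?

Max total: $801

This is a one-to-one assignment (maximum-weight bipartite matching).
Optimal: Quanta→Slot 3 ($110), Kestrel→Slot 6 ($141), Delta→Slot 5 ($150), Juno→Slot 2 ($122), Onyx→Slot 1 ($129), Larkspur→Slot 7 ($149) — total 110+141+150+122+129+149 = $801.
Row-greedy (each advertiser in turn takes its best remaining slot) gives $696, worse by 105.
Next-best assignment: Quanta→Slot 3, Kestrel→Slot 6, Delta→Slot 5, Juno→Slot 2, Onyx→Slot 4, Larkspur→Slot 7 = $792.
Checked against all permutations: $801 is optimal.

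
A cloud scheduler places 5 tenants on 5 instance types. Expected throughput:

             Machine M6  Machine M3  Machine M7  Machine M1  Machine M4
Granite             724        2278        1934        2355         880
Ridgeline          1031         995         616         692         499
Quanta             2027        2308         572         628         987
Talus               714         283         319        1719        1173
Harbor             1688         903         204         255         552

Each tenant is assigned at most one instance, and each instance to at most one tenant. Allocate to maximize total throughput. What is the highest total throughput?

Max total: 8148 ops/s

Treat this as an assignment problem: match each tenant to one instance.
Optimal: Granite→Machine M7 (1934 ops/s), Ridgeline→Machine M4 (499 ops/s), Quanta→Machine M3 (2308 ops/s), Talus→Machine M1 (1719 ops/s), Harbor→Machine M6 (1688 ops/s) — total 1934+499+2308+1719+1688 = 8148 ops/s.
Max-entry greedy (repeatedly take the single best remaining cell) gives 8140 ops/s, worse by 8.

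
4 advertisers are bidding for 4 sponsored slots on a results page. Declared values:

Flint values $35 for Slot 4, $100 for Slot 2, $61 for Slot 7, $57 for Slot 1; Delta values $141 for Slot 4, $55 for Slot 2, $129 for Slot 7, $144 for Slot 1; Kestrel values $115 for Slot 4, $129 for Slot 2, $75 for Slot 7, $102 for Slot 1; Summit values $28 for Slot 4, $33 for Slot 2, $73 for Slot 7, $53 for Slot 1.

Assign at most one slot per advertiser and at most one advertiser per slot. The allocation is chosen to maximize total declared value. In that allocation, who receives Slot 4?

Kestrel receives Slot 4.

Optimal: Flint→Slot 2 ($100), Delta→Slot 1 ($144), Kestrel→Slot 4 ($115), Summit→Slot 7 ($73) — total 100+144+115+73 = $432.
Next-best assignment: Flint→Slot 2, Delta→Slot 4, Kestrel→Slot 1, Summit→Slot 7 = $416.
Kestrel's own top slot is Slot 2 ($129), but forcing Kestrel→Slot 2 and reassigning the rest optimally gives only $400 — worse by 32.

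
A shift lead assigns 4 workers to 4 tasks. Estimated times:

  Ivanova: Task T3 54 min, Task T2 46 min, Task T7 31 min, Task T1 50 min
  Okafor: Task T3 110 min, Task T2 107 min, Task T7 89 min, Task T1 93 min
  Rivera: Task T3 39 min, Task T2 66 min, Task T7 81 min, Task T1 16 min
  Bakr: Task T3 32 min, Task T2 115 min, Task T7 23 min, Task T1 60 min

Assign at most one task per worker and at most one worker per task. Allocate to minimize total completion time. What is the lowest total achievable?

Minimum total: 183 min

Treat this as an assignment problem: match each worker to one task.
Optimal: Ivanova→Task T2 (46 min), Okafor→Task T7 (89 min), Rivera→Task T1 (16 min), Bakr→Task T3 (32 min) — total 46+89+16+32 = 183 min.
Row-greedy (each worker in turn takes its cheapest remaining task) gives 278 min, worse by 95.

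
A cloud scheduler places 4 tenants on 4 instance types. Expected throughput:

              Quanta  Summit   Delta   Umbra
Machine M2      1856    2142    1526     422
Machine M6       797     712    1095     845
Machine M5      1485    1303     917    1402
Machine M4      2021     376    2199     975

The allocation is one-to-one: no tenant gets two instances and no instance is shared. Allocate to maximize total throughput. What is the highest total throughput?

Maximum total: 6671 ops/s

Optimal: Quanta→Machine M5 (1485 ops/s), Summit→Machine M2 (2142 ops/s), Delta→Machine M4 (2199 ops/s), Umbra→Machine M6 (845 ops/s) — total 1485+2142+2199+845 = 6671 ops/s.
Column-greedy (each instance in turn goes to its best remaining tenant) gives 5697 ops/s, worse by 974.
Swapping Umbra↔Summit (Umbra→Machine M2 422 ops/s, Summit→Machine M6 712 ops/s) loses 1853.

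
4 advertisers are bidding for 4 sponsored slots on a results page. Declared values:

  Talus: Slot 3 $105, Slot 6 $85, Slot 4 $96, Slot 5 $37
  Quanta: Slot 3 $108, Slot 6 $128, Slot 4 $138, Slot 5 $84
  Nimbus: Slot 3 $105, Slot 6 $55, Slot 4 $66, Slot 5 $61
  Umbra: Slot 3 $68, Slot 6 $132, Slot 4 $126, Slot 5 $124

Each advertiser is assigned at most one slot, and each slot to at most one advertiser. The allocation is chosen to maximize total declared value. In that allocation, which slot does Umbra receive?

Umbra receives Slot 5.

This is the linear assignment problem.
Optimal: Talus→Slot 4 ($96), Quanta→Slot 6 ($128), Nimbus→Slot 3 ($105), Umbra→Slot 5 ($124) — total 96+128+105+124 = $453.
Column-greedy (each slot in turn goes to its best remaining advertiser) gives $397, worse by 56.
Next-best assignment: Talus→Slot 6, Quanta→Slot 4, Nimbus→Slot 3, Umbra→Slot 5 = $452.
Every other assignment is strictly worse.
Umbra's own top slot is Slot 6 ($132), but forcing Umbra→Slot 6 and reassigning the rest optimally gives only $436 — worse by 17.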